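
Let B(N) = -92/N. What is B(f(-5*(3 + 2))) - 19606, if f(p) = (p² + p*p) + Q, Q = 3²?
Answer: -24684046/1259 ≈ -19606.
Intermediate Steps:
Q = 9
f(p) = 9 + 2*p² (f(p) = (p² + p*p) + 9 = (p² + p²) + 9 = 2*p² + 9 = 9 + 2*p²)
B(f(-5*(3 + 2))) - 19606 = -92/(9 + 2*(-5*(3 + 2))²) - 19606 = -92/(9 + 2*(-5*5)²) - 19606 = -92/(9 + 2*(-25)²) - 19606 = -92/(9 + 2*625) - 19606 = -92/(9 + 1250) - 19606 = -92/1259 - 19606 = -24684046/1259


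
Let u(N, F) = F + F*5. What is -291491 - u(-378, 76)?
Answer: -291947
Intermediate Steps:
u(N, F) = 6*F (u(N, F) = F + 5*F = 6*F)
-291491 - u(-378, 76) = -291491 - 6*76 = -291491 - 1*456 = -291491 - 456 = -291947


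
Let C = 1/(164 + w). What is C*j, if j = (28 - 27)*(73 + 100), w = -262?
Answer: -173/98 ≈ -1.7653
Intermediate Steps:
C = -1/98 (C = 1/(164 - 262) = 1/(-98) = -1/98 ≈ -0.010204)
j = 173 (j = 1*173 = 173)
C*j = -1/98*173 = -173/98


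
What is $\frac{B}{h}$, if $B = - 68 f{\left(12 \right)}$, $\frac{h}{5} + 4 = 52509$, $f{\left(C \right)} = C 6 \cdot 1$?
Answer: $- \frac{4896}{262525} \approx -0.01865$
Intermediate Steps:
$f{\left(C \right)} = 6 C$ ($f{\left(C \right)} = 6 C 1 = 6 C$)
$h = 262525$ ($h = -20 + 5 \cdot 52509 = -20 + 262545 = 262525$)
$B = -4896$ ($B = - 68 \cdot 6 \cdot 12 = \left(-68\right) 72 = -4896$)
$\frac{B}{h} = - \frac{4896}{262525}$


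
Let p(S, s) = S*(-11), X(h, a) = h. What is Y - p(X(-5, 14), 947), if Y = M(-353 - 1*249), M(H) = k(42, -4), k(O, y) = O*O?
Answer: 1709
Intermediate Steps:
k(O, y) = O**2
M(H) = 1764 (M(H) = 42**2 = 1764)
Y = 1764
p(S, s) = -11*S
Y - p(X(-5, 14), 947) = 1764 - (-11)*(-5) = 1764 - 1*55 = 1764 - 55 = 1709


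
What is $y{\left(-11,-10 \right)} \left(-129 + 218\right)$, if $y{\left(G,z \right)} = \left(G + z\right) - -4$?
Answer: $-1513$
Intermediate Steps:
$y{\left(G,z \right)} = 4 + G + z$ ($y{\left(G,z \right)} = \left(G + z\right) + 4 = 4 + G + z$)
$y{\left(-11,-10 \right)} \left(-129 + 218\right) = \left(4 - 11 - 10\right) \left(-129 + 218\right) = \left(-17\right) 89 = -1513$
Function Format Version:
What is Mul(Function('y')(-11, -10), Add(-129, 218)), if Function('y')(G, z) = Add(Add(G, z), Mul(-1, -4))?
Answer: -1513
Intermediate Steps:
Function('y')(G, z) = Add(4, G, z) (Function('y')(G, z) = Add(Add(G, z), 4) = Add(4, G, z))
Mul(Function('y')(-11, -10), Add(-129, 218)) = Mul(Add(4, -11, -10), Add(-129, 218)) = Mul(-17, 89) = -1513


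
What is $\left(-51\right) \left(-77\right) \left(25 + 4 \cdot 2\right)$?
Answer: $129591$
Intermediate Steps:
$\left(-51\right) \left(-77\right) \left(25 + 4 \cdot 2\right) = 3927 \left(25 + 8\right) = 3927 \cdot 33 = 129591$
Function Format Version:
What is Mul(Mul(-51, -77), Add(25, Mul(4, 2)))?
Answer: 129591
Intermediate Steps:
Mul(Mul(-51, -77), Add(25, Mul(4, 2))) = Mul(3927, Add(25, 8)) = Mul(3927, 33) = 129591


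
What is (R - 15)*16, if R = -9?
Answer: -384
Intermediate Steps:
(R - 15)*16 = (-9 - 15)*16 = -24*16 = -384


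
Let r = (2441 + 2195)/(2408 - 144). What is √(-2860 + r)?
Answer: I*√915562166/566 ≈ 53.46*I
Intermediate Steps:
r = 1159/566 (r = 4636/2264 = 4636*(1/2264) = 1159/566 ≈ 2.0477)
√(-2860 + r) = √(-2860 + 1159/566) = √(-1617601/566) = I*√915562166/566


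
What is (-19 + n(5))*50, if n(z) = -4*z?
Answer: -1950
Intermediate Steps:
(-19 + n(5))*50 = (-19 - 4*5)*50 = (-19 - 20)*50 = -39*50 = -1950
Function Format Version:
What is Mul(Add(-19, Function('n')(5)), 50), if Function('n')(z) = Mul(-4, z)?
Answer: -1950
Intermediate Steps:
Mul(Add(-19, Function('n')(5)), 50) = Mul(Add(-19, Mul(-4, 5)), 50) = Mul(Add(-19, -20), 50) = Mul(-39, 50) = -1950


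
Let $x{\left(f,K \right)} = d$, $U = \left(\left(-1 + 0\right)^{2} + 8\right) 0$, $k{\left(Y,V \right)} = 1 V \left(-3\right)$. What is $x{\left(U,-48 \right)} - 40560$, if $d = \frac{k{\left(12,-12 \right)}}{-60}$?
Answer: $- \frac{202803}{5} \approx -40561.0$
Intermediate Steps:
$k{\left(Y,V \right)} = - 3 V$ ($k{\left(Y,V \right)} = V \left(-3\right) = - 3 V$)
$U = 0$ ($U = \left(\left(-1\right)^{2} + 8\right) 0 = \left(1 + 8\right) 0 = 9 \cdot 0 = 0$)
$d = - \frac{3}{5}$ ($d = \frac{\left(-3\right) \left(-12\right)}{-60} = 36 \left(- \frac{1}{60}\right) = - \frac{3}{5} \approx -0.6$)
$x{\left(f,K \right)} = - \frac{3}{5}$
$x{\left(U,-48 \right)} - 40560 = - \frac{3}{5} - 40560 = - \frac{202803}{5}$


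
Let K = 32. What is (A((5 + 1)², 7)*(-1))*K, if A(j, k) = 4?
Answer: -128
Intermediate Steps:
(A((5 + 1)², 7)*(-1))*K = (4*(-1))*32 = -4*32 = -128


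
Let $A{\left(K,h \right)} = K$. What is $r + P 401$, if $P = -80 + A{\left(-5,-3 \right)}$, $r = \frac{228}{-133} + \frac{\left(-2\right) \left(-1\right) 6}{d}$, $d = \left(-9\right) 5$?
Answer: $- \frac{3579133}{105} \approx -34087.0$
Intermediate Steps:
$d = -45$
$r = - \frac{208}{105}$ ($r = \frac{228}{-133} + \frac{\left(-2\right) \left(-1\right) 6}{-45} = 228 \left(- \frac{1}{133}\right) + 2 \cdot 6 \left(- \frac{1}{45}\right) = - \frac{12}{7} + 12 \left(- \frac{1}{45}\right) = - \frac{12}{7} - \frac{4}{15} = - \frac{208}{105} \approx -1.981$)
$P = -85$ ($P = -80 - 5 = -85$)
$r + P 401 = - \frac{208}{105} - 34085 = - \frac{3579133}{105}$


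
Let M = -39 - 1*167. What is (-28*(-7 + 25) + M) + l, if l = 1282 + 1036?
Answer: 1608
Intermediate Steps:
M = -206 (M = -39 - 167 = -206)
l = 2318
(-28*(-7 + 25) + M) + l = (-28*(-7 + 25) - 206) + 2318 = (-28*18 - 206) + 2318 = (-504 - 206) + 2318 = -710 + 2318 = 1608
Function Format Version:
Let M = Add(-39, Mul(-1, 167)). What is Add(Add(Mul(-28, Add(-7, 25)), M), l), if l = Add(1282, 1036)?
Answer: 1608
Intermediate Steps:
M = -206 (M = Add(-39, -167) = -206)
l = 2318
Add(Add(Mul(-28, Add(-7, 25)), M), l) = Add(Add(Mul(-28, Add(-7, 25)), -206), 2318) = Add(Add(Mul(-28, 18), -206), 2318) = Add(Add(-504, -206), 2318) = Add(-710, 2318) = 1608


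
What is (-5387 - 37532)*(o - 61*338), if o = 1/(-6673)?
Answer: 5904964047885/6673 ≈ 8.8490e+8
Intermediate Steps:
o = -1/6673 ≈ -0.00014986
(-5387 - 37532)*(o - 61*338) = (-5387 - 37532)*(-1/6673 - 61*338) = -42919*(-1/6673 - 20618) = -42919*(-137583915/6673) = 5904964047885/6673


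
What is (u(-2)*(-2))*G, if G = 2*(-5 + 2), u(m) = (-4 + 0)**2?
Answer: 192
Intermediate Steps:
u(m) = 16 (u(m) = (-4)**2 = 16)
G = -6 (G = 2*(-3) = -6)
(u(-2)*(-2))*G = (16*(-2))*(-6) = -32*(-6) = 192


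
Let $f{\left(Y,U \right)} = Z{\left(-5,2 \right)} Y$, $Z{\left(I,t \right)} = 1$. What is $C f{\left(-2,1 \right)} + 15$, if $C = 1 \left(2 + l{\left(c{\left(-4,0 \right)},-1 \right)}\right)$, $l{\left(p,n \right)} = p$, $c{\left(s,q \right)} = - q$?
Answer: $11$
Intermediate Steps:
$f{\left(Y,U \right)} = Y$ ($f{\left(Y,U \right)} = 1 Y = Y$)
$C = 2$ ($C = 1 \left(2 - 0\right) = 1 \left(2 + 0\right) = 1 \cdot 2 = 2$)
$C f{\left(-2,1 \right)} + 15 = 2 \left(-2\right) + 15 = -4 + 15 = 11$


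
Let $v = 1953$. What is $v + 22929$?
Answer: $24882$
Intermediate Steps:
$v + 22929 = 1953 + 22929 = 24882$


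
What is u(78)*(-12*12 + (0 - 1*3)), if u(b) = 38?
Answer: -5586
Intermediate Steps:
u(78)*(-12*12 + (0 - 1*3)) = 38*(-12*12 + (0 - 1*3)) = 38*(-144 + (0 - 3)) = 38*(-144 - 3) = 38*(-147) = -5586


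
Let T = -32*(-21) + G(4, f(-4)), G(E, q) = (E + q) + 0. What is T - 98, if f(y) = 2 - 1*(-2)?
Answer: 582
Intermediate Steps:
f(y) = 4 (f(y) = 2 + 2 = 4)
G(E, q) = E + q
T = 680 (T = -32*(-21) + (4 + 4) = 672 + 8 = 680)
T - 98 = 680 - 98 = 582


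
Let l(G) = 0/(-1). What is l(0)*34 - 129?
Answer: -129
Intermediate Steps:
l(G) = 0 (l(G) = 0*(-1) = 0)
l(0)*34 - 129 = 0*34 - 129 = 0 - 129 = -129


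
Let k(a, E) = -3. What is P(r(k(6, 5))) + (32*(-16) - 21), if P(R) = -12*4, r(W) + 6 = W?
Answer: -581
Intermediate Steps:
r(W) = -6 + W
P(R) = -48
P(r(k(6, 5))) + (32*(-16) - 21) = -48 + (32*(-16) - 21) = -48 + (-512 - 21) = -48 - 533 = -581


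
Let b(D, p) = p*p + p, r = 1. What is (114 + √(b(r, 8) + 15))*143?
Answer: 16302 + 143*√87 ≈ 17636.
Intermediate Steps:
b(D, p) = p + p² (b(D, p) = p² + p = p + p²)
(114 + √(b(r, 8) + 15))*143 = (114 + √(8*(1 + 8) + 15))*143 = (114 + √(8*9 + 15))*143 = (114 + √(72 + 15))*143 = (114 + √87)*143 = 16302 + 143*√87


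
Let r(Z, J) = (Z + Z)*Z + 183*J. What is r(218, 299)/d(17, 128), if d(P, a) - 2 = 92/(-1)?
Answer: -29953/18 ≈ -1664.1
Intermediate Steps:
d(P, a) = -90 (d(P, a) = 2 + 92/(-1) = 2 + 92*(-1) = 2 - 92 = -90)
r(Z, J) = 2*Z² + 183*J (r(Z, J) = (2*Z)*Z + 183*J = 2*Z² + 183*J)
r(218, 299)/d(17, 128) = (2*218² + 183*299)/(-90) = (2*47524 + 54717)*(-1/90) = (95048 + 54717)*(-1/90) = 149765*(-1/90) = -29953/18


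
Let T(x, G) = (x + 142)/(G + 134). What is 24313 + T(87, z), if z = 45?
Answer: 4352256/179 ≈ 24314.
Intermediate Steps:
T(x, G) = (142 + x)/(134 + G)
24313 + T(87, z) = 24313 + (142 + 87)/(134 + 45) = 24313 + 229/179 = 4352256/179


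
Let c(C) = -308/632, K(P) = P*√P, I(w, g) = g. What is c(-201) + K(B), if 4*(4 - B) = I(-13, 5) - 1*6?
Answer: -77/158 + 17*√17/8 ≈ 8.2743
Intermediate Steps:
B = 17/4 (B = 4 - (5 - 1*6)/4 = 4 - (5 - 6)/4 = 4 - ¼*(-1) = 4 + ¼ = 17/4 ≈ 4.2500)
K(P) = P^(3/2)
c(C) = -77/158 (c(C) = -308*1/632 = -77/158)
c(-201) + K(B) = -77/158 + (17/4)^(3/2) = -77/158 + 17*√17/8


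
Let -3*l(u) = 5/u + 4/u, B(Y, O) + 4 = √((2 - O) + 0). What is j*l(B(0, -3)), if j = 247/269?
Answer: 2964/2959 + 741*√5/2959 ≈ 1.5617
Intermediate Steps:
B(Y, O) = -4 + √(2 - O) (B(Y, O) = -4 + √((2 - O) + 0) = -4 + √(2 - O))
l(u) = -3/u (l(u) = -(5/u + 4/u)/3 = -3/u)
j = 247/269 (j = 247*(1/269) = 247/269 ≈ 0.91822)
j*l(B(0, -3)) = 247*(-3/(-4 + √(2 - 1*(-3))))/269 = 247*(-3/(-4 + √(2 + 3)))/269 = 247*(-3/(-4 + √5))/269 = -741/(269*(-4 + √5))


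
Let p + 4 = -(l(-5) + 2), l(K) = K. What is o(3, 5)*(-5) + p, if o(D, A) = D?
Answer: -16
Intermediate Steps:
p = -1 (p = -4 - (-5 + 2) = -4 - 1*(-3) = -4 + 3 = -1)
o(3, 5)*(-5) + p = 3*(-5) - 1 = -15 - 1 = -16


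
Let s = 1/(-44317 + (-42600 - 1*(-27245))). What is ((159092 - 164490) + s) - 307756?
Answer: -18686525489/59672 ≈ -3.1315e+5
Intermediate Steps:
s = -1/59672 (s = 1/(-44317 + (-42600 + 27245)) = 1/(-44317 - 15355) = 1/(-59672) = -1/59672 ≈ -1.6758e-5)
((159092 - 164490) + s) - 307756 = ((159092 - 164490) - 1/59672) - 307756 = (-5398 - 1/59672) - 307756 = -322109457/59672 - 307756 = -18686525489/59672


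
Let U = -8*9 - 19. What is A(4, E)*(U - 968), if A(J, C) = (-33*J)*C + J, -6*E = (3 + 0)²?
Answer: -213918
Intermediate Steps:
E = -3/2 (E = -(3 + 0)²/6 = -⅙*3² = -⅙*9 = -3/2 ≈ -1.5000)
U = -91 (U = -72 - 19 = -91)
A(J, C) = J - 33*C*J (A(J, C) = -33*C*J + J = J - 33*C*J)
A(4, E)*(U - 968) = (4*(1 - 33*(-3/2)))*(-91 - 968) = (4*(1 + 99/2))*(-1059) = (4*(101/2))*(-1059) = 202*(-1059) = -213918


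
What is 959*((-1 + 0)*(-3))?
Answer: 2877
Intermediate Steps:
959*((-1 + 0)*(-3)) = 959*(-1*(-3)) = 959*3 = 2877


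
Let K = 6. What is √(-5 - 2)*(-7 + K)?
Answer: -I*√7 ≈ -2.6458*I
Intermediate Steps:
√(-5 - 2)*(-7 + K) = √(-5 - 2)*(-7 + 6) = √(-7)*(-1) = (I*√7)*(-1) = -I*√7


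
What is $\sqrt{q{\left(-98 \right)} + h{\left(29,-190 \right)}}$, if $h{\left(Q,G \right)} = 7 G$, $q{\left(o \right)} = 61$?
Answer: $3 i \sqrt{141} \approx 35.623 i$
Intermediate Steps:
$\sqrt{q{\left(-98 \right)} + h{\left(29,-190 \right)}} = \sqrt{61 + 7 \left(-190\right)} = \sqrt{61 - 1330} = \sqrt{-1269} = 3 i \sqrt{141}$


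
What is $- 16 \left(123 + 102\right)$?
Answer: $-3600$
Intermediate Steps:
$- 16 \left(123 + 102\right) = \left(-16\right) 225 = -3600$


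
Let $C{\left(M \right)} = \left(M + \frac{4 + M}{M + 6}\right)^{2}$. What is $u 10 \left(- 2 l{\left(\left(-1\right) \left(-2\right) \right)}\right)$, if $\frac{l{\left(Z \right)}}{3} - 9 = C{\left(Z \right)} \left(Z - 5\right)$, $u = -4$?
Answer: $-3285$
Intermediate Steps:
$C{\left(M \right)} = \left(M + \frac{4 + M}{6 + M}\right)^{2}$
$l{\left(Z \right)} = 27 + \frac{3 \left(4 + Z^{2} + 7 Z\right)^{2} \left(-5 + Z\right)}{\left(6 + Z\right)^{2}}$ ($l{\left(Z \right)} = 27 + 3 \frac{\left(4 + Z^{2} + 7 Z\right)^{2}}{\left(6 + Z\right)^{2}} \left(Z - 5\right) = 27 + 3 \frac{\left(4 + Z^{2} + 7 Z\right)^{2}}{\left(6 + Z\right)^{2}} \left(-5 + Z\right) = 27 + 3 \frac{\left(4 + Z^{2} + 7 Z\right)^{2} \left(-5 + Z\right)}{\left(6 + Z\right)^{2}} = 27 + \frac{3 \left(4 + Z^{2} + 7 Z\right)^{2} \left(-5 + Z\right)}{\left(6 + Z\right)^{2}}$)
$u 10 \left(- 2 l{\left(\left(-1\right) \left(-2\right) \right)}\right) = \left(-4\right) 10 \left(- 2 \frac{3 \left(244 + \left(\left(-1\right) \left(-2\right)\right)^{5} - 220 \left(\left(-1\right) \left(-2\right)\right)^{2} - 156 \left(\left(-1\right) \left(-2\right)\right) - 13 \left(\left(-1\right) \left(-2\right)\right)^{3} + 9 \left(\left(-1\right) \left(-2\right)\right)^{4}\right)}{36 + \left(\left(-1\right) \left(-2\right)\right)^{2} + 12 \left(\left(-1\right) \left(-2\right)\right)}\right) = - 40 \left(- 2 \frac{3 \left(244 + 2^{5} - 220 \cdot 2^{2} - 312 - 13 \cdot 2^{3} + 9 \cdot 2^{4}\right)}{36 + 2^{2} + 12 \cdot 2}\right) = - 40 \left(- 2 \frac{3 \left(244 + 32 - 880 - 312 - 104 + 9 \cdot 16\right)}{36 + 4 + 24}\right) = - 40 \left(- 2 \frac{3 \left(244 + 32 - 880 - 312 - 104 + 144\right)}{64}\right) = - 40 \left(- 2 \cdot 3 \cdot \frac{1}{64} \left(-876\right)\right) = - 40 \left(\left(-2\right) \left(- \frac{657}{16}\right)\right) = \left(-40\right) \frac{657}{8} = -3285$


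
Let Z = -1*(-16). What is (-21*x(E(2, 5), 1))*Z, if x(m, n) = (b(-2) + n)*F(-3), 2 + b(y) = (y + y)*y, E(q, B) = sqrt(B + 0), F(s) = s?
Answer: 7056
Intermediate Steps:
Z = 16
E(q, B) = sqrt(B)
b(y) = -2 + 2*y**2 (b(y) = -2 + (y + y)*y = -2 + (2*y)*y = -2 + 2*y**2)
x(m, n) = -18 - 3*n (x(m, n) = ((-2 + 2*(-2)**2) + n)*(-3) = ((-2 + 2*4) + n)*(-3) = ((-2 + 8) + n)*(-3) = (6 + n)*(-3) = -18 - 3*n)
(-21*x(E(2, 5), 1))*Z = -21*(-18 - 3*1)*16 = -21*(-18 - 3)*16 = -21*(-21)*16 = 441*16 = 7056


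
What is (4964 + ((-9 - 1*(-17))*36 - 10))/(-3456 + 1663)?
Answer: -5242/1793 ≈ -2.9236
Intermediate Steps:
(4964 + ((-9 - 1*(-17))*36 - 10))/(-3456 + 1663) = (4964 + ((-9 + 17)*36 - 10))/(-1793) = (4964 + (8*36 - 10))*(-1/1793) = (4964 + (288 - 10))*(-1/1793) = (4964 + 278)*(-1/1793) = 5242*(-1/1793) = -5242/1793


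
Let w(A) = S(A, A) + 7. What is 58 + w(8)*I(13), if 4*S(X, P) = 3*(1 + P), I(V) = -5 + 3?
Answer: 61/2 ≈ 30.500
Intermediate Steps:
I(V) = -2
S(X, P) = 3/4 + 3*P/4 (S(X, P) = (3*(1 + P))/4 = (3 + 3*P)/4 = 3/4 + 3*P/4)
w(A) = 31/4 + 3*A/4 (w(A) = (3/4 + 3*A/4) + 7 = 31/4 + 3*A/4)
58 + w(8)*I(13) = 58 + (31/4 + (3/4)*8)*(-2) = 58 + (31/4 + 6)*(-2) = 58 + (55/4)*(-2) = 58 - 55/2 = 61/2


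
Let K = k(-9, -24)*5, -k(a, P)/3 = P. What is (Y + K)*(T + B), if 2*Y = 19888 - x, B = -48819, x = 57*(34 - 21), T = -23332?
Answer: -1433423917/2 ≈ -7.1671e+8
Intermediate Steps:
x = 741 (x = 57*13 = 741)
Y = 19147/2 (Y = (19888 - 1*741)/2 = (19888 - 741)/2 = (½)*19147 = 19147/2 ≈ 9573.5)
k(a, P) = -3*P
K = 360 (K = -3*(-24)*5 = 72*5 = 360)
(Y + K)*(T + B) = (19147/2 + 360)*(-23332 - 48819) = (19867/2)*(-72151) = -1433423917/2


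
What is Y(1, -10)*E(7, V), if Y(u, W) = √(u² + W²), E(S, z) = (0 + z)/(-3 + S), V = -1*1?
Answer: -√101/4 ≈ -2.5125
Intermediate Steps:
V = -1
E(S, z) = z/(-3 + S)
Y(u, W) = √(W² + u²)
Y(1, -10)*E(7, V) = √((-10)² + 1²)*(-1/(-3 + 7)) = √(100 + 1)*(-1/4) = √101*(-1*¼) = √101*(-¼) = -√101/4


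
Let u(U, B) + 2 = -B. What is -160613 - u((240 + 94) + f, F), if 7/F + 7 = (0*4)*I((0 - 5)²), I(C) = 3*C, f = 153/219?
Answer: -160612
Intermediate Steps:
f = 51/73 (f = 153*(1/219) = 51/73 ≈ 0.69863)
F = -1 (F = 7/(-7 + (0*4)*(3*(0 - 5)²)) = 7/(-7 + 0*(3*(-5)²)) = 7/(-7 + 0*(3*25)) = 7/(-7 + 0*75) = 7/(-7 + 0) = 7/(-7) = 7*(-⅐) = -1)
u(U, B) = -2 - B
-160613 - u((240 + 94) + f, F) = -160613 - (-2 - 1*(-1)) = -160613 - (-2 + 1) = -160613 - 1*(-1) = -160613 + 1 = -160612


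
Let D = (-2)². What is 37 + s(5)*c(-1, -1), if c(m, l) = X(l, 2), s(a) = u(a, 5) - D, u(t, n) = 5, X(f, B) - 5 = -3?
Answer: 39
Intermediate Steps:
X(f, B) = 2 (X(f, B) = 5 - 3 = 2)
D = 4
s(a) = 1 (s(a) = 5 - 1*4 = 5 - 4 = 1)
c(m, l) = 2
37 + s(5)*c(-1, -1) = 37 + 1*2 = 37 + 2 = 39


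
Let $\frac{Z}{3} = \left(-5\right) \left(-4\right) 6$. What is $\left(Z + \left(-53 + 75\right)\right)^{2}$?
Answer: $145924$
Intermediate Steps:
$Z = 360$ ($Z = 3 \left(-5\right) \left(-4\right) 6 = 3 \cdot 20 \cdot 6 = 3 \cdot 120 = 360$)
$\left(Z + \left(-53 + 75\right)\right)^{2} = \left(360 + \left(-53 + 75\right)\right)^{2} = \left(360 + 22\right)^{2} = 382^{2} = 145924$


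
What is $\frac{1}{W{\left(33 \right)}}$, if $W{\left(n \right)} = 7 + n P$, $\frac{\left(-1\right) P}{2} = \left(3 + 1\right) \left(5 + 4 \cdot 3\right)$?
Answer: $- \frac{1}{4481} \approx -0.00022316$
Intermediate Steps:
$P = -136$ ($P = - 2 \left(3 + 1\right) \left(5 + 4 \cdot 3\right) = - 2 \cdot 4 \left(5 + 12\right) = - 2 \cdot 4 \cdot 17 = \left(-2\right) 68 = -136$)
$W{\left(n \right)} = 7 - 136 n$ ($W{\left(n \right)} = 7 + n \left(-136\right) = 7 - 136 n$)
$\frac{1}{W{\left(33 \right)}} = \frac{1}{7 - 4488} = \frac{1}{-4481} = - \frac{1}{4481}$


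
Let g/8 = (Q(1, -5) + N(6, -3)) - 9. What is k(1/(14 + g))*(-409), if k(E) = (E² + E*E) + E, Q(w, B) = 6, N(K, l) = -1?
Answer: 1636/81 ≈ 20.198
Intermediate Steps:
g = -32 (g = 8*((6 - 1) - 9) = 8*(5 - 9) = 8*(-4) = -32)
k(E) = E + 2*E² (k(E) = (E² + E²) + E = 2*E² + E = E + 2*E²)
k(1/(14 + g))*(-409) = ((1 + 2/(14 - 32))/(14 - 32))*(-409) = ((1 + 2/(-18))/(-18))*(-409) = -(1 + 2*(-1/18))/18*(-409) = -(1 - ⅑)/18*(-409) = -1/18*8/9*(-409) = -4/81*(-409) = 1636/81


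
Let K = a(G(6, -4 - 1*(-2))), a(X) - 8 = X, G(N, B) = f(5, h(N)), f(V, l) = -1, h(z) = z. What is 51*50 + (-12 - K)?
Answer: 2531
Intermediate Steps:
G(N, B) = -1
a(X) = 8 + X
K = 7 (K = 8 - 1 = 7)
51*50 + (-12 - K) = 51*50 + (-12 - 1*7) = 2550 + (-12 - 7) = 2550 - 19 = 2531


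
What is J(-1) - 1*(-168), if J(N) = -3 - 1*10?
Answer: 155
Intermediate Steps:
J(N) = -13 (J(N) = -3 - 10 = -13)
J(-1) - 1*(-168) = -13 - 1*(-168) = -13 + 168 = 155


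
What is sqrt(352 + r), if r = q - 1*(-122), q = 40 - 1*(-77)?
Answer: sqrt(591) ≈ 24.310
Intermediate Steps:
q = 117 (q = 40 + 77 = 117)
r = 239 (r = 117 - 1*(-122) = 117 + 122 = 239)
sqrt(352 + r) = sqrt(352 + 239) = sqrt(591)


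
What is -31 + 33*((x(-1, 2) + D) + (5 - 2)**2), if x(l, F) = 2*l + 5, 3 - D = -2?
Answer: 530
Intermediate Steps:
D = 5 (D = 3 - 1*(-2) = 3 + 2 = 5)
x(l, F) = 5 + 2*l
-31 + 33*((x(-1, 2) + D) + (5 - 2)**2) = -31 + 33*(((5 + 2*(-1)) + 5) + (5 - 2)**2) = -31 + 33*(((5 - 2) + 5) + 3**2) = -31 + 33*((3 + 5) + 9) = -31 + 33*(8 + 9) = -31 + 33*17 = -31 + 561 = 530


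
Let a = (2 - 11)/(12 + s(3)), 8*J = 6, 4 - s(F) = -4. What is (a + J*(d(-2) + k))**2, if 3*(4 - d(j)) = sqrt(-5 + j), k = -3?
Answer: (-6 + 5*I*sqrt(7))**2/400 ≈ -0.3475 - 0.39686*I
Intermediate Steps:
d(j) = 4 - sqrt(-5 + j)/3
s(F) = 8 (s(F) = 4 - 1*(-4) = 4 + 4 = 8)
J = 3/4 (J = (1/8)*6 = 3/4 ≈ 0.75000)
a = -9/20 (a = (2 - 11)/(12 + 8) = -9/20 ≈ -0.45000)
(a + J*(d(-2) + k))**2 = (-9/20 + 3*((4 - sqrt(-5 - 2)/3) - 3)/4)**2 = (-9/20 + 3*((4 - I*sqrt(7)/3) - 3)/4)**2 = (-9/20 + 3*(1 - I*sqrt(7)/3)/4)**2 = (-9/20 + (3/4 - I*sqrt(7)/4))**2 = (3/10 - I*sqrt(7)/4)**2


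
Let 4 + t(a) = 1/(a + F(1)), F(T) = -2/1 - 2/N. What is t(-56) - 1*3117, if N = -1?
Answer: -174777/56 ≈ -3121.0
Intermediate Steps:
F(T) = 0 (F(T) = -2/1 - 2/(-1) = -2*1 - 2*(-1) = -2 + 2 = 0)
t(a) = -4 + 1/a (t(a) = -4 + 1/(a + 0) = -4 + 1/a)
t(-56) - 1*3117 = (-4 + 1/(-56)) - 1*3117 = (-4 - 1/56) - 3117 = -225/56 - 3117 = -174777/56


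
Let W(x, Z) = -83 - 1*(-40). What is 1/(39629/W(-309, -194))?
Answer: -43/39629 ≈ -0.0010851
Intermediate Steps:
W(x, Z) = -43 (W(x, Z) = -83 + 40 = -43)
1/(39629/W(-309, -194)) = 1/(39629/(-43)) = 1/(39629*(-1/43)) = 1/(-39629/43) = -43/39629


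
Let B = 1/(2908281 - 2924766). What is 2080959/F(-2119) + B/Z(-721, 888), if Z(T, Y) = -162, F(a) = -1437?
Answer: -1852448891731/1279203030 ≈ -1448.1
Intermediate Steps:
B = -1/16485 (B = 1/(-16485) = -1/16485 ≈ -6.0661e-5)
2080959/F(-2119) + B/Z(-721, 888) = 2080959/(-1437) - 1/16485/(-162) = 2080959*(-1/1437) - 1/16485*(-1/162) = -693653/479 + 1/2670570 = -1852448891731/1279203030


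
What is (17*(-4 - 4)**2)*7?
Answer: 7616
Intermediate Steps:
(17*(-4 - 4)**2)*7 = (17*(-8)**2)*7 = (17*64)*7 = 1088*7 = 7616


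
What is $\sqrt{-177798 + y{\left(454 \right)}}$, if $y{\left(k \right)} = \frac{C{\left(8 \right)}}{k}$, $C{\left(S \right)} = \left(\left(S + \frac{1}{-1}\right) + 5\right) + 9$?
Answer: $\frac{3 i \sqrt{4071889226}}{454} \approx 421.66 i$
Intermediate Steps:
$C{\left(S \right)} = 13 + S$ ($C{\left(S \right)} = \left(\left(S - 1\right) + 5\right) + 9 = \left(\left(-1 + S\right) + 5\right) + 9 = \left(4 + S\right) + 9 = 13 + S$)
$y{\left(k \right)} = \frac{21}{k}$ ($y{\left(k \right)} = \frac{13 + 8}{k} = \frac{21}{k}$)
$\sqrt{-177798 + y{\left(454 \right)}} = \sqrt{-177798 + \frac{21}{454}} = \sqrt{- \frac{80720271}{454}} = \frac{3 i \sqrt{4071889226}}{454}$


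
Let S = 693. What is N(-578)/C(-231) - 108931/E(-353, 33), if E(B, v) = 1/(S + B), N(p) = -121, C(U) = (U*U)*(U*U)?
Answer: -871551303624541/23532201 ≈ -3.7037e+7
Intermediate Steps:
C(U) = U⁴ (C(U) = U²*U² = U⁴)
E(B, v) = 1/(693 + B)
N(-578)/C(-231) - 108931/E(-353, 33) = -121/((-231)⁴) - 108931/(1/(693 - 353)) = -121/2847396321 - 108931/(1/340) = -121*1/2847396321 - 108931/1/340 = -1/23532201 - 108931*340 = -1/23532201 - 37036540 = -871551303624541/23532201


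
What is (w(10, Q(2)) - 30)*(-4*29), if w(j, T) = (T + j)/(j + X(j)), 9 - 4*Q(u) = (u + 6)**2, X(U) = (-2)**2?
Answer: 49155/14 ≈ 3511.1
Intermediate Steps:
X(U) = 4
Q(u) = 9/4 - (6 + u)**2/4 (Q(u) = 9/4 - (u + 6)**2/4 = 9/4 - (6 + u)**2/4)
w(j, T) = (T + j)/(4 + j) (w(j, T) = (T + j)/(j + 4) = (T + j)/(4 + j))
(w(10, Q(2)) - 30)*(-4*29) = (((9/4 - (6 + 2)**2/4) + 10)/(4 + 10) - 30)*(-4*29) = (((9/4 - 1/4*8**2) + 10)/14 - 30)*(-116) = (((9/4 - 1/4*64) + 10)/14 - 30)*(-116) = (((9/4 - 16) + 10)/14 - 30)*(-116) = ((-55/4 + 10)/14 - 30)*(-116) = ((1/14)*(-15/4) - 30)*(-116) = (-15/56 - 30)*(-116) = -1695/56*(-116) = 49155/14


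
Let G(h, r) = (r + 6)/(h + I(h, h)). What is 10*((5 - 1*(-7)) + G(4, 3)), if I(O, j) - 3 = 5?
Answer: 255/2 ≈ 127.50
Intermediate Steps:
I(O, j) = 8 (I(O, j) = 3 + 5 = 8)
G(h, r) = (6 + r)/(8 + h) (G(h, r) = (r + 6)/(h + 8) = (6 + r)/(8 + h))
10*((5 - 1*(-7)) + G(4, 3)) = 10*((5 - 1*(-7)) + (6 + 3)/(8 + 4)) = 10*((5 + 7) + 9/12) = 10*(12 + (1/12)*9) = 10*(12 + ¾) = 10*(51/4) = 255/2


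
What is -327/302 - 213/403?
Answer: -196107/121706 ≈ -1.6113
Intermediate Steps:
-327/302 - 213/403 = -196107/121706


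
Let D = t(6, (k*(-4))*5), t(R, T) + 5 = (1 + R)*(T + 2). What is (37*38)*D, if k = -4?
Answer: 800014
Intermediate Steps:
t(R, T) = -5 + (1 + R)*(2 + T) (t(R, T) = -5 + (1 + R)*(T + 2) = -5 + (1 + R)*(2 + T))
D = 569 (D = -3 - 4*(-4)*5 + 2*6 + 6*(-4*(-4)*5) = -3 + 16*5 + 12 + 6*(16*5) = -3 + 80 + 12 + 6*80 = -3 + 80 + 12 + 480 = 569)
(37*38)*D = (37*38)*569 = 1406*569 = 800014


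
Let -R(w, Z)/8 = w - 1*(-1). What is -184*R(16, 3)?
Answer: 25024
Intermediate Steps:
R(w, Z) = -8 - 8*w (R(w, Z) = -8*(w - 1*(-1)) = -8*(w + 1) = -8*(1 + w) = -8 - 8*w)
-184*R(16, 3) = -184*(-8 - 8*16) = -184*(-8 - 128) = -184*(-136) = 25024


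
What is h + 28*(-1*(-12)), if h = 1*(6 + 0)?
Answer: 342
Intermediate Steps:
h = 6 (h = 1*6 = 6)
h + 28*(-1*(-12)) = 6 + 28*(-1*(-12)) = 6 + 28*12 = 6 + 336 = 342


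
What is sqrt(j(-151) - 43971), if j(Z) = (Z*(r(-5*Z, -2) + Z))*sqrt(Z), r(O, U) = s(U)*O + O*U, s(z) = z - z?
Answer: sqrt(-43971 + 250811*I*sqrt(151)) ≈ 1232.6 + 1250.3*I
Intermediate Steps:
s(z) = 0
r(O, U) = O*U (r(O, U) = 0*O + O*U = 0 + O*U = O*U)
j(Z) = 11*Z**(5/2) (j(Z) = (Z*(-5*Z*(-2) + Z))*sqrt(Z) = (Z*(10*Z + Z))*sqrt(Z) = (Z*(11*Z))*sqrt(Z) = (11*Z**2)*sqrt(Z) = 11*Z**(5/2))
sqrt(j(-151) - 43971) = sqrt(11*(-151)**(5/2) - 43971) = sqrt(11*(22801*I*sqrt(151)) - 43971) = sqrt(250811*I*sqrt(151) - 43971) = sqrt(-43971 + 250811*I*sqrt(151))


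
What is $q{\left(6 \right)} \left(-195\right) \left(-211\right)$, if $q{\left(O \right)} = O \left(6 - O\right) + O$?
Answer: $246870$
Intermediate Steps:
$q{\left(O \right)} = O + O \left(6 - O\right)$
$q{\left(6 \right)} \left(-195\right) \left(-211\right) = 6 \left(7 - 6\right) \left(-195\right) \left(-211\right) = 6 \cdot 1 \left(-195\right) \left(-211\right) = 6 \left(-195\right) \left(-211\right) = \left(-1170\right) \left(-211\right) = 246870$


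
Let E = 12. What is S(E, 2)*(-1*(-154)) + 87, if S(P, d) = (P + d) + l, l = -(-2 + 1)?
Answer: 2397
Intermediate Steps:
l = 1 (l = -1*(-1) = 1)
S(P, d) = 1 + P + d (S(P, d) = (P + d) + 1 = 1 + P + d)
S(E, 2)*(-1*(-154)) + 87 = (1 + 12 + 2)*(-1*(-154)) + 87 = 15*154 + 87 = 2310 + 87 = 2397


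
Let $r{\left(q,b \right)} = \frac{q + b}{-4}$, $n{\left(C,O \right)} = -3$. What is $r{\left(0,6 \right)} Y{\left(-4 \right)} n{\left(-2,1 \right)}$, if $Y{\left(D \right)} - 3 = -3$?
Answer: $0$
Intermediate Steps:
$Y{\left(D \right)} = 0$ ($Y{\left(D \right)} = 3 - 3 = 0$)
$r{\left(q,b \right)} = - \frac{b}{4} - \frac{q}{4}$ ($r{\left(q,b \right)} = \left(b + q\right) \left(- \frac{1}{4}\right) = - \frac{b}{4} - \frac{q}{4}$)
$r{\left(0,6 \right)} Y{\left(-4 \right)} n{\left(-2,1 \right)} = \left(\left(- \frac{1}{4}\right) 6 - 0\right) 0 \left(-3\right) = \left(- \frac{3}{2} + 0\right) 0 \left(-3\right) = \left(- \frac{3}{2}\right) 0 \left(-3\right) = 0 \left(-3\right) = 0$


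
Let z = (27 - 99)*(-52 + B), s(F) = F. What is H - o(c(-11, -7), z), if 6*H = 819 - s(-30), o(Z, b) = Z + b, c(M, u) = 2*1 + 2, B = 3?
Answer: -6781/2 ≈ -3390.5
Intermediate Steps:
c(M, u) = 4 (c(M, u) = 2 + 2 = 4)
z = 3528 (z = (27 - 99)*(-52 + 3) = -72*(-49) = 3528)
H = 283/2 (H = (819 - 1*(-30))/6 = (819 + 30)/6 = (⅙)*849 = 283/2 ≈ 141.50)
H - o(c(-11, -7), z) = 283/2 - (4 + 3528) = 283/2 - 1*3532 = 283/2 - 3532 = -6781/2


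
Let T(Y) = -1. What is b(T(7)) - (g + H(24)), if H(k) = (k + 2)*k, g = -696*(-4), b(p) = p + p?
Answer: -3410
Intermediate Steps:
b(p) = 2*p
g = 2784
H(k) = k*(2 + k) (H(k) = (2 + k)*k = k*(2 + k))
b(T(7)) - (g + H(24)) = 2*(-1) - (2784 + 24*(2 + 24)) = -2 - (2784 + 24*26) = -2 - (2784 + 624) = -2 - 1*3408 = -2 - 3408 = -3410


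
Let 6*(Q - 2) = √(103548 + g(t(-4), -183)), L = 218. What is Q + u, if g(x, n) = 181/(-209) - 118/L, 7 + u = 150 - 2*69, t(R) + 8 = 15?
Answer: 7 + 2*√3358624084673/68343 ≈ 60.631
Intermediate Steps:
t(R) = 7 (t(R) = -8 + 15 = 7)
u = 5 (u = -7 + (150 - 2*69) = -7 + (150 - 138) = -7 + 12 = 5)
g(x, n) = -32060/22781 (g(x, n) = 181/(-209) - 118/218 = 181*(-1/209) - 118*1/218 = -181/209 - 59/109 = -32060/22781)
Q = 2 + 2*√3358624084673/68343 (Q = 2 + √(103548 - 32060/22781)/6 = 2 + √(2358894928/22781)/6 = 2 + (4*√3358624084673/22781)/6 = 2 + 2*√3358624084673/68343 ≈ 55.631)
Q + u = (2 + 2*√3358624084673/68343) + 5 = 7 + 2*√3358624084673/68343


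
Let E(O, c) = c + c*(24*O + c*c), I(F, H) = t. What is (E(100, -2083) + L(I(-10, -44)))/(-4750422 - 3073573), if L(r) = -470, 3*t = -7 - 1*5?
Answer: 1808581508/1564799 ≈ 1155.8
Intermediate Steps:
t = -4 (t = (-7 - 1*5)/3 = (-7 - 5)/3 = (1/3)*(-12) = -4)
I(F, H) = -4
E(O, c) = c + c*(c**2 + 24*O) (E(O, c) = c + c*(24*O + c**2) = c + c*(c**2 + 24*O))
(E(100, -2083) + L(I(-10, -44)))/(-4750422 - 3073573) = (-2083*(1 + (-2083)**2 + 24*100) - 470)/(-4750422 - 3073573) = (-2083*(1 + 4338889 + 2400) - 470)/(-7823995) = (-2083*4341290 - 470)*(-1/7823995) = (-9042907070 - 470)*(-1/7823995) = -9042907540*(-1/7823995) = 1808581508/1564799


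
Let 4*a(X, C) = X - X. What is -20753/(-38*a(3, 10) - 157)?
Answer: 20753/157 ≈ 132.18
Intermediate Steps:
a(X, C) = 0 (a(X, C) = (X - X)/4 = (1/4)*0 = 0)
-20753/(-38*a(3, 10) - 157) = -20753/(-38*0 - 157) = -20753/(0 - 157) = -20753/(-157) = -20753*(-1/157) = 20753/157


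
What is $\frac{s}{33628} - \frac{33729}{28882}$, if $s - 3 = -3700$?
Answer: $- \frac{88643969}{69374564} \approx -1.2778$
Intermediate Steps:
$s = -3697$ ($s = 3 - 3700 = -3697$)
$\frac{s}{33628} - \frac{33729}{28882} = - \frac{3697}{33628} - \frac{33729}{28882} = - \frac{88643969}{69374564}$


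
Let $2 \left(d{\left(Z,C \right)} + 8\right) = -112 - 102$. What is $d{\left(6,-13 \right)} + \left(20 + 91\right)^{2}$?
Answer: $12206$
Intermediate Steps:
$d{\left(Z,C \right)} = -115$ ($d{\left(Z,C \right)} = -8 + \frac{-112 - 102}{2} = -8 + \frac{1}{2} \left(-214\right) = -8 - 107 = -115$)
$d{\left(6,-13 \right)} + \left(20 + 91\right)^{2} = -115 + \left(20 + 91\right)^{2} = -115 + 111^{2} = -115 + 12321 = 12206$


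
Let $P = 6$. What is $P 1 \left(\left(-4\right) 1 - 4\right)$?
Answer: $-48$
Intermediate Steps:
$P 1 \left(\left(-4\right) 1 - 4\right) = 6 \cdot 1 \left(\left(-4\right) 1 - 4\right) = 6 \left(-4 - 4\right) = 6 \left(-8\right) = -48$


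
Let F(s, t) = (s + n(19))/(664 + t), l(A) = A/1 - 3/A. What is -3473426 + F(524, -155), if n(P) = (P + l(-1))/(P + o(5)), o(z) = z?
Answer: -14143786473/4072 ≈ -3.4734e+6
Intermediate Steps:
l(A) = A - 3/A (l(A) = A*1 - 3/A = A - 3/A)
n(P) = (2 + P)/(5 + P) (n(P) = (P + (-1 - 3/(-1)))/(P + 5) = (P + (-1 - 3*(-1)))/(5 + P) = (P + (-1 + 3))/(5 + P) = (P + 2)/(5 + P) = (2 + P)/(5 + P))
F(s, t) = (7/8 + s)/(664 + t) (F(s, t) = (s + (2 + 19)/(5 + 19))/(664 + t) = (s + 21/24)/(664 + t) = (s + (1/24)*21)/(664 + t) = (s + 7/8)/(664 + t) = (7/8 + s)/(664 + t))
-3473426 + F(524, -155) = -3473426 + (7/8 + 524)/(664 - 155) = -3473426 + (4199/8)/509 = -3473426 + (1/509)*(4199/8) = -3473426 + 4199/4072 = -14143786473/4072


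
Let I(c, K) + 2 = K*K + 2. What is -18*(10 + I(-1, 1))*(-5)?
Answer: 990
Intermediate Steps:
I(c, K) = K² (I(c, K) = -2 + (K*K + 2) = -2 + (K² + 2) = -2 + (2 + K²) = K²)
-18*(10 + I(-1, 1))*(-5) = -18*(10 + 1²)*(-5) = -18*(10 + 1)*(-5) = -18*11*(-5) = -198*(-5) = 990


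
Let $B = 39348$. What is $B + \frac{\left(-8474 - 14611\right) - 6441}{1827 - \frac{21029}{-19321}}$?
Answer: $\frac{18773248713}{477304} \approx 39332.0$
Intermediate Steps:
$B + \frac{\left(-8474 - 14611\right) - 6441}{1827 - \frac{21029}{-19321}} = 39348 + \frac{\left(-8474 - 14611\right) - 6441}{1827 - \frac{21029}{-19321}} = 39348 + \frac{-23085 - 6441}{1827 - 21029 \left(- \frac{1}{19321}\right)} = 39348 - \frac{29526}{1827 - - \frac{21029}{19321}} = 39348 - \frac{29526}{1827 + \frac{21029}{19321}} = 39348 - \frac{29526}{\frac{35320496}{19321}} = 39348 - \frac{7709079}{477304} = \frac{18773248713}{477304}$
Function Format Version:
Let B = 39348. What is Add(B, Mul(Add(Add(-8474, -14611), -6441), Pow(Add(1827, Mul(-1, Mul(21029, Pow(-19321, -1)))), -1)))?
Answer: Rational(18773248713, 477304) ≈ 39332.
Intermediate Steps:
Add(B, Mul(Add(Add(-8474, -14611), -6441), Pow(Add(1827, Mul(-1, Mul(21029, Pow(-19321, -1)))), -1))) = Add(39348, Mul(Add(Add(-8474, -14611), -6441), Pow(Add(1827, Mul(-1, Mul(21029, Pow(-19321, -1)))), -1))) = Add(39348, Mul(Add(-23085, -6441), Pow(Add(1827, Mul(-1, Mul(21029, Rational(-1, 19321)))), -1))) = Add(39348, Mul(-29526, Pow(Add(1827, Mul(-1, Rational(-21029, 19321))), -1))) = Add(39348, Mul(-29526, Pow(Add(1827, Rational(21029, 19321)), -1))) = Add(39348, Mul(-29526, Pow(Rational(35320496, 19321), -1))) = Add(39348, Mul(-29526, Rational(19321, 35320496))) = Add(39348, Rational(-7709079, 477304)) = Rational(18773248713, 477304)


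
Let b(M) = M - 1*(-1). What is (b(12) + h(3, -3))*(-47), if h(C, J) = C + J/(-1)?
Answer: -893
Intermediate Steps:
h(C, J) = C - J (h(C, J) = C + J*(-1) = C - J)
b(M) = 1 + M (b(M) = M + 1 = 1 + M)
(b(12) + h(3, -3))*(-47) = ((1 + 12) + (3 - 1*(-3)))*(-47) = (13 + (3 + 3))*(-47) = (13 + 6)*(-47) = 19*(-47) = -893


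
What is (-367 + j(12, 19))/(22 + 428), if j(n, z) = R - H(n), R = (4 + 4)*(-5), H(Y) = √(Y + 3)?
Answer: -407/450 - √15/450 ≈ -0.91305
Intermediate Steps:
H(Y) = √(3 + Y)
R = -40 (R = 8*(-5) = -40)
j(n, z) = -40 - √(3 + n)
(-367 + j(12, 19))/(22 + 428) = (-367 + (-40 - √(3 + 12)))/(22 + 428) = (-367 + (-40 - √15))/450 = (-407 - √15)*(1/450) = -407/450 - √15/450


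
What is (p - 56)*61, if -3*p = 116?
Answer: -17324/3 ≈ -5774.7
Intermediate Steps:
p = -116/3 (p = -1/3*116 = -116/3 ≈ -38.667)
(p - 56)*61 = (-116/3 - 56)*61 = -284/3*61 = -17324/3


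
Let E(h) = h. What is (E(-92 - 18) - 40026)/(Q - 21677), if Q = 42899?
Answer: -20068/10611 ≈ -1.8912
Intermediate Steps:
(E(-92 - 18) - 40026)/(Q - 21677) = ((-92 - 18) - 40026)/(42899 - 21677) = (-110 - 40026)/21222 = -40136*1/21222 = -20068/10611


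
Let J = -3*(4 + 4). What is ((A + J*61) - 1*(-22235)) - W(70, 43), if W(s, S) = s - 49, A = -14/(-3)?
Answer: 62264/3 ≈ 20755.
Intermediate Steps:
A = 14/3 (A = -14*(-⅓) = 14/3 ≈ 4.6667)
J = -24 (J = -3*8 = -24)
W(s, S) = -49 + s
((A + J*61) - 1*(-22235)) - W(70, 43) = ((14/3 - 24*61) - 1*(-22235)) - (-49 + 70) = ((14/3 - 1464) + 22235) - 1*21 = (-4378/3 + 22235) - 21 = 62327/3 - 21 = 62264/3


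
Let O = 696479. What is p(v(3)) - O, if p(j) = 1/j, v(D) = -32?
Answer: -22287329/32 ≈ -6.9648e+5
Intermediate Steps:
p(v(3)) - O = 1/(-32) - 1*696479 = -1/32 - 696479 = -22287329/32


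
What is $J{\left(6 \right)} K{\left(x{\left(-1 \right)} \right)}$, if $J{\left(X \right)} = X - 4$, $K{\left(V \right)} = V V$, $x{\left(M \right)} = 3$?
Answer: $18$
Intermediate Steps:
$K{\left(V \right)} = V^{2}$
$J{\left(X \right)} = -4 + X$ ($J{\left(X \right)} = X - 4 = -4 + X$)
$J{\left(6 \right)} K{\left(x{\left(-1 \right)} \right)} = \left(-4 + 6\right) 3^{2} = 2 \cdot 9 = 18$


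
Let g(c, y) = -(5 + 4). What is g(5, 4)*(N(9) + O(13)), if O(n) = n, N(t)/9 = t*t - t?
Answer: -5949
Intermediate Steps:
N(t) = -9*t + 9*t² (N(t) = 9*(t*t - t) = 9*(t² - t) = -9*t + 9*t²)
g(c, y) = -9 (g(c, y) = -1*9 = -9)
g(5, 4)*(N(9) + O(13)) = -9*(9*9*(-1 + 9) + 13) = -9*(9*9*8 + 13) = -9*(648 + 13) = -9*661 = -5949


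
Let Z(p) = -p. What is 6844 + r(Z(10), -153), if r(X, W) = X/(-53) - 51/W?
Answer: 1088279/159 ≈ 6844.5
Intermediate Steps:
r(X, W) = -51/W - X/53 (r(X, W) = X*(-1/53) - 51/W = -X/53 - 51/W = -51/W - X/53)
6844 + r(Z(10), -153) = 6844 + (-51/(-153) - (-1)*10/53) = 6844 + (-51*(-1/153) - 1/53*(-10)) = 6844 + (⅓ + 10/53) = 6844 + 83/159 = 1088279/159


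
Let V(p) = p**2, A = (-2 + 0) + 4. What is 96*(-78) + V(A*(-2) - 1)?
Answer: -7463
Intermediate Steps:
A = 2 (A = -2 + 4 = 2)
96*(-78) + V(A*(-2) - 1) = 96*(-78) + (2*(-2) - 1)**2 = -7488 + (-4 - 1)**2 = -7488 + (-5)**2 = -7488 + 25 = -7463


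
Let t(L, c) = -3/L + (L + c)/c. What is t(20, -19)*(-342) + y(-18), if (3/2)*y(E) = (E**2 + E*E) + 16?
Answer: 15359/30 ≈ 511.97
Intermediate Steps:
y(E) = 32/3 + 4*E**2/3 (y(E) = 2*((E**2 + E*E) + 16)/3 = 2*((E**2 + E**2) + 16)/3 = 2*(2*E**2 + 16)/3 = 2*(16 + 2*E**2)/3 = 32/3 + 4*E**2/3)
t(L, c) = -3/L + (L + c)/c
t(20, -19)*(-342) + y(-18) = (1 - 3/20 + 20/(-19))*(-342) + (32/3 + (4/3)*(-18)**2) = (1 - 3*1/20 + 20*(-1/19))*(-342) + (32/3 + (4/3)*324) = (1 - 3/20 - 20/19)*(-342) + (32/3 + 432) = -77/380*(-342) + 1328/3 = 693/10 + 1328/3 = 15359/30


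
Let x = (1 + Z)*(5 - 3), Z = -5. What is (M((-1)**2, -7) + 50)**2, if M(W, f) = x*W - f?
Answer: 2401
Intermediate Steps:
x = -8 (x = (1 - 5)*(5 - 3) = -4*2 = -8)
M(W, f) = -f - 8*W (M(W, f) = -8*W - f = -f - 8*W)
(M((-1)**2, -7) + 50)**2 = ((-1*(-7) - 8*(-1)**2) + 50)**2 = ((7 - 8*1) + 50)**2 = ((7 - 8) + 50)**2 = (-1 + 50)**2 = 49**2 = 2401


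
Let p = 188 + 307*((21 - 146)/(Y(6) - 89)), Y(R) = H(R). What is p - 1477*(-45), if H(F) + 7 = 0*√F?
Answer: 6437063/96 ≈ 67053.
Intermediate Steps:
H(F) = -7 (H(F) = -7 + 0*√F = -7 + 0 = -7)
Y(R) = -7
p = 56423/96 (p = 188 + 307*((21 - 146)/(-7 - 89)) = 188 + 307*(-125/(-96)) = 188 + 307*(-125*(-1/96)) = 188 + 307*(125/96) = 188 + 38375/96 = 56423/96 ≈ 587.74)
p - 1477*(-45) = 56423/96 - 1477*(-45) = 56423/96 - 1*(-66465) = 56423/96 + 66465 = 6437063/96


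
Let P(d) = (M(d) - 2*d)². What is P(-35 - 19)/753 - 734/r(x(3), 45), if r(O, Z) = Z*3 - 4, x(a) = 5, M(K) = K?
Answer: -56902/32881 ≈ -1.7305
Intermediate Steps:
r(O, Z) = -4 + 3*Z (r(O, Z) = 3*Z - 4 = -4 + 3*Z)
P(d) = d² (P(d) = (d - 2*d)² = (-d)² = d²)
P(-35 - 19)/753 - 734/r(x(3), 45) = (-35 - 19)²/753 - 734/(-4 + 3*45) = (-54)²*(1/753) - 734/(-4 + 135) = 2916*(1/753) - 734/131 = 972/251 - 734*1/131 = 972/251 - 734/131 = -56902/32881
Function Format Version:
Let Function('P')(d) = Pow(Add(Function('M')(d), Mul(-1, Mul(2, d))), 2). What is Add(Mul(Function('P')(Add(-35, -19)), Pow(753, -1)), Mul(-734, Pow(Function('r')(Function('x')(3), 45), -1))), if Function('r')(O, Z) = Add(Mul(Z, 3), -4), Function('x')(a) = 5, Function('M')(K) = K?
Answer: Rational(-56902, 32881) ≈ -1.7305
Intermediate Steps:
Function('r')(O, Z) = Add(-4, Mul(3, Z)) (Function('r')(O, Z) = Add(Mul(3, Z), -4) = Add(-4, Mul(3, Z)))
Function('P')(d) = Pow(d, 2) (Function('P')(d) = Pow(Add(d, Mul(-1, Mul(2, d))), 2) = Pow(Add(d, Mul(-2, d)), 2) = Pow(Mul(-1, d), 2) = Pow(d, 2))
Add(Mul(Function('P')(Add(-35, -19)), Pow(753, -1)), Mul(-734, Pow(Function('r')(Function('x')(3), 45), -1))) = Add(Mul(Pow(Add(-35, -19), 2), Pow(753, -1)), Mul(-734, Pow(Add(-4, Mul(3, 45)), -1))) = Add(Mul(Pow(-54, 2), Rational(1, 753)), Mul(-734, Pow(Add(-4, 135), -1))) = Add(Mul(2916, Rational(1, 753)), Mul(-734, Pow(131, -1))) = Add(Rational(972, 251), Mul(-734, Rational(1, 131))) = Add(Rational(972, 251), Rational(-734, 131)) = Rational(-56902, 32881)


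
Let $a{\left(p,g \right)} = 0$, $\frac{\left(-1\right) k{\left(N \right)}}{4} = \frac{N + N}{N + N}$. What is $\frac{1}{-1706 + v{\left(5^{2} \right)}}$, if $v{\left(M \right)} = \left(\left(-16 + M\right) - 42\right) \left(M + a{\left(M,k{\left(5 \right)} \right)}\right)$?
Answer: $- \frac{1}{2531} \approx -0.0003951$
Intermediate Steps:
$k{\left(N \right)} = -4$ ($k{\left(N \right)} = - 4 \frac{N + N}{N + N} = - 4 \frac{2 N}{2 N} = - 4 \cdot 2 N \frac{1}{2 N} = \left(-4\right) 1 = -4$)
$v{\left(M \right)} = M \left(-58 + M\right)$ ($v{\left(M \right)} = \left(\left(-16 + M\right) - 42\right) \left(M + 0\right) = \left(-58 + M\right) M = M \left(-58 + M\right)$)
$\frac{1}{-1706 + v{\left(5^{2} \right)}} = \frac{1}{-1706 + 5^{2} \left(-58 + 5^{2}\right)} = \frac{1}{-1706 + 25 \left(-58 + 25\right)} = \frac{1}{-1706 + 25 \left(-33\right)} = \frac{1}{-1706 - 825} = \frac{1}{-2531} = - \frac{1}{2531}$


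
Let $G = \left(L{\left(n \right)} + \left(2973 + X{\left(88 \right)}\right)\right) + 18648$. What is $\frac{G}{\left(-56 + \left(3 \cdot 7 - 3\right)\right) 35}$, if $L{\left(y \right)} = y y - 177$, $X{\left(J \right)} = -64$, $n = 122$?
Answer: $- \frac{18132}{665} \approx -27.266$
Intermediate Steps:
$L{\left(y \right)} = -177 + y^{2}$ ($L{\left(y \right)} = y^{2} - 177 = -177 + y^{2}$)
$G = 36264$ ($G = \left(\left(-177 + 122^{2}\right) + \left(2973 - 64\right)\right) + 18648 = \left(\left(-177 + 14884\right) + 2909\right) + 18648 = \left(14707 + 2909\right) + 18648 = 17616 + 18648 = 36264$)
$\frac{G}{\left(-56 + \left(3 \cdot 7 - 3\right)\right) 35} = \frac{36264}{\left(-56 + \left(3 \cdot 7 - 3\right)\right) 35} = \frac{36264}{\left(-56 + \left(21 - 3\right)\right) 35} = \frac{36264}{\left(-56 + 18\right) 35} = \frac{36264}{\left(-38\right) 35} = \frac{36264}{-1330} = 36264 \left(- \frac{1}{1330}\right) = - \frac{18132}{665}$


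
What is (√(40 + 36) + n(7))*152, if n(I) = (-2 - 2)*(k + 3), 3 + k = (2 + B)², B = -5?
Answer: -5472 + 304*√19 ≈ -4146.9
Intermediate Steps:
k = 6 (k = -3 + (2 - 5)² = -3 + (-3)² = -3 + 9 = 6)
n(I) = -36 (n(I) = (-2 - 2)*(6 + 3) = -4*9 = -36)
(√(40 + 36) + n(7))*152 = (√(40 + 36) - 36)*152 = (√76 - 36)*152 = (2*√19 - 36)*152 = (-36 + 2*√19)*152 = -5472 + 304*√19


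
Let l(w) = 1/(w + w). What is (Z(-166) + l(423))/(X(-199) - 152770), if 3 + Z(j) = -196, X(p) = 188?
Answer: 168353/129084372 ≈ 0.0013042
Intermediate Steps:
Z(j) = -199 (Z(j) = -3 - 196 = -199)
l(w) = 1/(2*w)
(Z(-166) + l(423))/(X(-199) - 152770) = (-199 + (½)/423)/(188 - 152770) = (-199 + (½)*(1/423))/(-152582) = (-199 + 1/846)*(-1/152582) = -168353/846*(-1/152582) = 168353/129084372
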